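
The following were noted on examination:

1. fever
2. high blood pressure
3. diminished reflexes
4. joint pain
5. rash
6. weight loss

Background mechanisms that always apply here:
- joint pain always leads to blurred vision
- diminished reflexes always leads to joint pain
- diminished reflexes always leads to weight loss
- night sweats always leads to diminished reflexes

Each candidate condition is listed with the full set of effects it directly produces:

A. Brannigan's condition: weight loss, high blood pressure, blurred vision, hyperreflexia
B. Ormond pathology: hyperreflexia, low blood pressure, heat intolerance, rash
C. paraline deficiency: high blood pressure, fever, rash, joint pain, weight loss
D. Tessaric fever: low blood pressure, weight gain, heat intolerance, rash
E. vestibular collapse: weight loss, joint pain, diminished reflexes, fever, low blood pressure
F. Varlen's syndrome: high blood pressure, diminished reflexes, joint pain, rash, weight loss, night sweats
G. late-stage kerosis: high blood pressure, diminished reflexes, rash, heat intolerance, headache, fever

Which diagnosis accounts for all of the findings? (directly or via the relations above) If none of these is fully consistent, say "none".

Checking each candidate against the observations:
(A) Brannigan's condition — fever NO; high blood pressure yes; diminished reflexes NO; joint pain NO; rash NO; weight loss yes
(B) Ormond pathology — fever NO; high blood pressure NO; diminished reflexes NO; joint pain NO; rash yes; weight loss NO
(C) paraline deficiency — does not account for diminished reflexes
(D) Tessaric fever — fails on fever, high blood pressure, diminished reflexes, joint pain, weight loss (predicts low blood pressure, not high blood pressure; predicts weight gain, not weight loss)
(E) vestibular collapse — fails on high blood pressure, rash (predicts low blood pressure, not high blood pressure)
(F) Varlen's syndrome — does not account for fever
(G) late-stage kerosis — fever yes; high blood pressure yes; diminished reflexes yes; joint pain yes (by diminished reflexes → joint pain); rash yes; weight loss yes (by diminished reflexes → weight loss)
(G) alone accounts for all the evidence.

G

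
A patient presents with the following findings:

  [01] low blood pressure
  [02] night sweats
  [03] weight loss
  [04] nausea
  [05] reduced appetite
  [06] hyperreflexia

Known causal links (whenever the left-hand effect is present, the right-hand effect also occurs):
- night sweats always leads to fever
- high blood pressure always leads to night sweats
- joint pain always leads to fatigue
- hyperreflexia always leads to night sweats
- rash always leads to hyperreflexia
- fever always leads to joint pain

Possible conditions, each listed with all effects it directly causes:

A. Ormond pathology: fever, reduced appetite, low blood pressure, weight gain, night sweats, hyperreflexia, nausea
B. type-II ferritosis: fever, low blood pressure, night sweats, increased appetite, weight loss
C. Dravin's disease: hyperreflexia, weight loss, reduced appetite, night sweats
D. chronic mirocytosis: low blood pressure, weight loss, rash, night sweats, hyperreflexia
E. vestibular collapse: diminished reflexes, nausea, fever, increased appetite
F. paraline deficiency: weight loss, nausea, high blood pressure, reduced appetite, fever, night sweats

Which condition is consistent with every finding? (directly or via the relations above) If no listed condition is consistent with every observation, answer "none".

Checking each candidate against the observations:
(A) Ormond pathology — fails on weight loss (predicts weight gain, not weight loss)
(B) type-II ferritosis — fails on nausea, reduced appetite, hyperreflexia (predicts increased appetite, not reduced appetite)
(C) Dravin's disease — low blood pressure ✗; night sweats ✓; weight loss ✓; nausea ✗; reduced appetite ✓; hyperreflexia ✓
(D) chronic mirocytosis — low blood pressure ✓; night sweats ✓; weight loss ✓; nausea ✗; reduced appetite ✗; hyperreflexia ✓
(E) vestibular collapse — fails on low blood pressure, night sweats, weight loss, reduced appetite, hyperreflexia (predicts increased appetite, not reduced appetite; predicts diminished reflexes, not hyperreflexia)
(F) paraline deficiency — low blood pressure ✗; night sweats ✓; weight loss ✓; nausea ✓; reduced appetite ✓; hyperreflexia ✗
None of the listed candidates fits everything.

none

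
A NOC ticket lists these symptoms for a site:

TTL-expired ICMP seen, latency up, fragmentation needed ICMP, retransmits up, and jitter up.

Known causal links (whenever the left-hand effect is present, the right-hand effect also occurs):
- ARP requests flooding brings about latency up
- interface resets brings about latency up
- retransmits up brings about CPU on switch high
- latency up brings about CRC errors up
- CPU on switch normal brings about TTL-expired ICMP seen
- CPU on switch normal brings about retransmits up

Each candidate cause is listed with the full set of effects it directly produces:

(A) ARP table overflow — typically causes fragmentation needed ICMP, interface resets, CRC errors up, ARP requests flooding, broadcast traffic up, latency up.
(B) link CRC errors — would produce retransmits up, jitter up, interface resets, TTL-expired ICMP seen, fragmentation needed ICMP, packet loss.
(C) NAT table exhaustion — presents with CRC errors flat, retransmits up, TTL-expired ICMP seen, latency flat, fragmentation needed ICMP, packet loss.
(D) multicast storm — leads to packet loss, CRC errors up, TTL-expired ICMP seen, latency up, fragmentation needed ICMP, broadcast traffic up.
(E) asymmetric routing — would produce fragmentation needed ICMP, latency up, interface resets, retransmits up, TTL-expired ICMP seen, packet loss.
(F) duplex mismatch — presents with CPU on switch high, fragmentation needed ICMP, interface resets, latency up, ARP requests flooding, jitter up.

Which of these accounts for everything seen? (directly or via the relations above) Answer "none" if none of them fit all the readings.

Testing each hypothesis:
(A) ARP table overflow — TTL-expired ICMP seen ✗; latency up ✓; fragmentation needed ICMP ✓; retransmits up ✗; jitter up ✗
(B) link CRC errors — accounts for every observation (latency up by interface resets → latency up)
(C) NAT table exhaustion — TTL-expired ICMP seen ✓; latency up ✗; fragmentation needed ICMP ✓; retransmits up ✓; jitter up ✗
(D) multicast storm — does not account for retransmits up, jitter up
(E) asymmetric routing — TTL-expired ICMP seen ✓; latency up ✓; fragmentation needed ICMP ✓; retransmits up ✓; jitter up ✗
(F) duplex mismatch — TTL-expired ICMP seen ✗; latency up ✓; fragmentation needed ICMP ✓; retransmits up ✗; jitter up ✓
Only (B) is consistent with every observation.

B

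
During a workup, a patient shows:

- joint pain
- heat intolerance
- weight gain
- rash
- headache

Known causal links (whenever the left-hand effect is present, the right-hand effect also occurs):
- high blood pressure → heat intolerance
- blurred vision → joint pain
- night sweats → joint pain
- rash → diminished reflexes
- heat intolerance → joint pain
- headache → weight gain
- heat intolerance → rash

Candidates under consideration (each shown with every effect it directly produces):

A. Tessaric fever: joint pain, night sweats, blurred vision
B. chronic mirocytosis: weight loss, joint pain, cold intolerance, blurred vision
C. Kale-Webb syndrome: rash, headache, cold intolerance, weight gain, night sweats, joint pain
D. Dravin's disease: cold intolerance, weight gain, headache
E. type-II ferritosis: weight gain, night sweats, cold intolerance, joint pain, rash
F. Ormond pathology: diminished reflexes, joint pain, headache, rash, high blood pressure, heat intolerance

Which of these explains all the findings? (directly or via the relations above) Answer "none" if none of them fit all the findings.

For each candidate, compare predicted effects to what was observed:
(A) Tessaric fever — does not account for heat intolerance, weight gain, rash, headache
(B) chronic mirocytosis — joint pain yes; heat intolerance NO; weight gain NO; rash NO; headache NO
(C) Kale-Webb syndrome — fails on heat intolerance (predicts cold intolerance, not heat intolerance)
(D) Dravin's disease — joint pain NO; heat intolerance NO; weight gain yes; rash NO; headache yes
(E) type-II ferritosis — joint pain yes; heat intolerance NO; weight gain yes; rash yes; headache NO
(F) Ormond pathology — joint pain yes; heat intolerance yes; weight gain yes (via headache → weight gain); rash yes; headache yes
(F) is the only candidate with no mismatches.

F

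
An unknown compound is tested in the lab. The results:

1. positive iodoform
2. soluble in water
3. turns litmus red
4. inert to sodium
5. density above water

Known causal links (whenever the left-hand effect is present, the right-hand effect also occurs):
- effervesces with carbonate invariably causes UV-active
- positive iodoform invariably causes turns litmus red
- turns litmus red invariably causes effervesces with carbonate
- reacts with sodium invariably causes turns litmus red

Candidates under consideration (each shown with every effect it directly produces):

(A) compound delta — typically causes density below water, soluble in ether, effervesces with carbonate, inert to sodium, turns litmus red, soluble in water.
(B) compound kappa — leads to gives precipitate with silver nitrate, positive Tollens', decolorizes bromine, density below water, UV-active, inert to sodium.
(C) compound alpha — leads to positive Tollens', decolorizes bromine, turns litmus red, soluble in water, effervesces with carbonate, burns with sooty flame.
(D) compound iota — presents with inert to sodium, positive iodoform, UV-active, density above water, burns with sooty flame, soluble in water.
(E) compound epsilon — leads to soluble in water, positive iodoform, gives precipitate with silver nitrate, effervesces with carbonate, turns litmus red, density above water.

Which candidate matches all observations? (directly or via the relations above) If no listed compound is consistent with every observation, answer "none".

D

Checking each candidate against the observations:
(A) compound delta — fails on positive iodoform, density above water (predicts density below water, not density above water)
(B) compound kappa — positive iodoform NO; soluble in water NO; turns litmus red NO; inert to sodium yes; density above water NO
(C) compound alpha — does not account for positive iodoform, inert to sodium, density above water
(D) compound iota — accounts for every observation (turns litmus red via positive iodoform → turns litmus red)
(E) compound epsilon — does not account for inert to sodium
(D) is the only candidate with no mismatches.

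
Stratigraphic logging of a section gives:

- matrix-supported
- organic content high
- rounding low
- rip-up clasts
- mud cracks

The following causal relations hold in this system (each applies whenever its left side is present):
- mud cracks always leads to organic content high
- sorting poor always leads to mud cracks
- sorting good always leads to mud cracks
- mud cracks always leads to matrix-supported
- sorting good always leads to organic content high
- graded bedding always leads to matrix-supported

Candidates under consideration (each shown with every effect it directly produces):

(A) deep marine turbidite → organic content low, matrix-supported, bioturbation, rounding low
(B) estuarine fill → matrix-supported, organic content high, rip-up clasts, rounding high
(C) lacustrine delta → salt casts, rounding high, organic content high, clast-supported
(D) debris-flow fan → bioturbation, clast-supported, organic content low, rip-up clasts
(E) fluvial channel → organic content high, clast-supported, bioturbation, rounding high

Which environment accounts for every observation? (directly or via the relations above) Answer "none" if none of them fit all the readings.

none

For each candidate, compare predicted effects to what was observed:
(A) deep marine turbidite — fails on organic content high, rip-up clasts, mud cracks (predicts organic content low, not organic content high)
(B) estuarine fill — matrix-supported +; organic content high +; rounding low -; rip-up clasts +; mud cracks -
(C) lacustrine delta — matrix-supported -; organic content high +; rounding low -; rip-up clasts -; mud cracks -
(D) debris-flow fan — matrix-supported -; organic content high -; rounding low -; rip-up clasts +; mud cracks -
(E) fluvial channel — matrix-supported -; organic content high +; rounding low -; rip-up clasts -; mud cracks -
Every candidate fails on at least one observation.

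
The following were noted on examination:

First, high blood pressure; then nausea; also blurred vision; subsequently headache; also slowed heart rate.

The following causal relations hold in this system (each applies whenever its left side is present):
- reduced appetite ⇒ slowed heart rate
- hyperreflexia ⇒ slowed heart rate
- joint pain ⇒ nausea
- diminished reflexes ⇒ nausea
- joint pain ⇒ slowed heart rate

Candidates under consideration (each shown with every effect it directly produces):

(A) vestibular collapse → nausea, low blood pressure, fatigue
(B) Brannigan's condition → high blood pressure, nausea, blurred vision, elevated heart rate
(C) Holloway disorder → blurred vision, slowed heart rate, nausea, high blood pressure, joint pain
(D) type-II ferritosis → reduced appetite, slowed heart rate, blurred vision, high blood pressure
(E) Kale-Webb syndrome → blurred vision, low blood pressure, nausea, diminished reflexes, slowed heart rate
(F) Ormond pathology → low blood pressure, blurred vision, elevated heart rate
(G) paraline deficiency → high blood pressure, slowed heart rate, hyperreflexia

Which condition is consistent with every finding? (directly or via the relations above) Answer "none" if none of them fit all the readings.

none

Testing each hypothesis:
(A) vestibular collapse — high blood pressure ✗; nausea ✓; blurred vision ✗; headache ✗; slowed heart rate ✗
(B) Brannigan's condition — fails on headache, slowed heart rate (predicts elevated heart rate, not slowed heart rate)
(C) Holloway disorder — high blood pressure ✓; nausea ✓; blurred vision ✓; headache ✗; slowed heart rate ✓
(D) type-II ferritosis — high blood pressure ✓; nausea ✗; blurred vision ✓; headache ✗; slowed heart rate ✓
(E) Kale-Webb syndrome — high blood pressure ✗; nausea ✓; blurred vision ✓; headache ✗; slowed heart rate ✓
(F) Ormond pathology — high blood pressure ✗; nausea ✗; blurred vision ✓; headache ✗; slowed heart rate ✗
(G) paraline deficiency — high blood pressure ✓; nausea ✗; blurred vision ✗; headache ✗; slowed heart rate ✓
Every candidate fails on at least one observation.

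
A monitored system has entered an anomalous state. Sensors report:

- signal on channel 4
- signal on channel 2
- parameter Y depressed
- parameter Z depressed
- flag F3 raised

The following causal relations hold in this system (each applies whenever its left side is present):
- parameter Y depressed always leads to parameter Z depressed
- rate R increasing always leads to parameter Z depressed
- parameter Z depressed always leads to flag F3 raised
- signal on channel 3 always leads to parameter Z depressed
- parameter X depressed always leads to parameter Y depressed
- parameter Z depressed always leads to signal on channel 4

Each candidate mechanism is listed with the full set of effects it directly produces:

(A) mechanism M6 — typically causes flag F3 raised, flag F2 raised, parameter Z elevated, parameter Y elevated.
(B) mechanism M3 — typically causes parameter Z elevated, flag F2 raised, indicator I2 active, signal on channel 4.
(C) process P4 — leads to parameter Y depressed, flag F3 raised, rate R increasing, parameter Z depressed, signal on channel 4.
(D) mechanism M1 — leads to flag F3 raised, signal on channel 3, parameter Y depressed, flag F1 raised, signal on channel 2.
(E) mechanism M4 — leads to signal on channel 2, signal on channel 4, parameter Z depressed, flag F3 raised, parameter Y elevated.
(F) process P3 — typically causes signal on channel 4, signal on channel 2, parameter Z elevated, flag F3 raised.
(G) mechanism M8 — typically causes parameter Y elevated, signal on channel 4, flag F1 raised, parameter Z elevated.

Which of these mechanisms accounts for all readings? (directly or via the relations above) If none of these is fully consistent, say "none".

D

Per-candidate check:
(A) mechanism M6 — signal on channel 4 miss; signal on channel 2 miss; parameter Y depressed miss; parameter Z depressed miss; flag F3 raised match
(B) mechanism M3 — fails on signal on channel 2, parameter Y depressed, parameter Z depressed, flag F3 raised (predicts parameter Z elevated, not parameter Z depressed)
(C) process P4 — signal on channel 4 match; signal on channel 2 miss; parameter Y depressed match; parameter Z depressed match; flag F3 raised match
(D) mechanism M1 — signal on channel 4 match (by parameter Y depressed → parameter Z depressed → signal on channel 4); signal on channel 2 match; parameter Y depressed match; parameter Z depressed match (by parameter Y depressed → parameter Z depressed); flag F3 raised match
(E) mechanism M4 — signal on channel 4 match; signal on channel 2 match; parameter Y depressed miss; parameter Z depressed match; flag F3 raised match
(F) process P3 — fails on parameter Y depressed, parameter Z depressed (predicts parameter Z elevated, not parameter Z depressed)
(G) mechanism M8 — signal on channel 4 match; signal on channel 2 miss; parameter Y depressed miss; parameter Z depressed miss; flag F3 raised miss
Only (D) is consistent with every observation.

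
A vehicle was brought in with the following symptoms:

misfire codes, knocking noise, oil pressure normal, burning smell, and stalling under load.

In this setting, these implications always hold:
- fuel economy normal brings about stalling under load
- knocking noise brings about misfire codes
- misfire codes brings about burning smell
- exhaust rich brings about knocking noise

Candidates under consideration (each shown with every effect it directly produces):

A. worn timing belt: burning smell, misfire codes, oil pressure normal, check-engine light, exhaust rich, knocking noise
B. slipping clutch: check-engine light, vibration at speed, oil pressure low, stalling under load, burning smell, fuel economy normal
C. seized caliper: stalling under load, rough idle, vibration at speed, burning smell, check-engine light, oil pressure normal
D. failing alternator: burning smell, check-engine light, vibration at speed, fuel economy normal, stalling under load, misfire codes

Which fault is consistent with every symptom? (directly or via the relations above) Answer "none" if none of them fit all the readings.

none

Checking each candidate against the observations:
(A) worn timing belt — does not account for stalling under load
(B) slipping clutch — fails on misfire codes, knocking noise, oil pressure normal (predicts oil pressure low, not oil pressure normal)
(C) seized caliper — misfire codes -; knocking noise -; oil pressure normal +; burning smell +; stalling under load +
(D) failing alternator — misfire codes +; knocking noise -; oil pressure normal -; burning smell +; stalling under load +
Every candidate fails on at least one observation.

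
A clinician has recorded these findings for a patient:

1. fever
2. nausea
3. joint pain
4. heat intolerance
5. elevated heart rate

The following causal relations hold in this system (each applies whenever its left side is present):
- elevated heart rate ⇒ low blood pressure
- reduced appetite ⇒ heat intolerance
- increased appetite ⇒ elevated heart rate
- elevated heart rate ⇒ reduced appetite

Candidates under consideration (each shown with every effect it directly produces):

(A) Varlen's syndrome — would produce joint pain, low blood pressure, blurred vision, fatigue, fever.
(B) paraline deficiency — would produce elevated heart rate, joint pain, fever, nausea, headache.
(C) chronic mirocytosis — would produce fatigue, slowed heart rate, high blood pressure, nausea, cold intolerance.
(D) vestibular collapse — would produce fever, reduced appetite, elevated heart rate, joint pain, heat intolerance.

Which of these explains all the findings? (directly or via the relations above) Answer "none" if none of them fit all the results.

For each candidate, compare predicted effects to what was observed:
(A) Varlen's syndrome — fever ✓; nausea ✗; joint pain ✓; heat intolerance ✗; elevated heart rate ✗
(B) paraline deficiency — accounts for every observation (heat intolerance via elevated heart rate → reduced appetite → heat intolerance)
(C) chronic mirocytosis — fever ✗; nausea ✓; joint pain ✗; heat intolerance ✗; elevated heart rate ✗
(D) vestibular collapse — fever ✓; nausea ✗; joint pain ✓; heat intolerance ✓; elevated heart rate ✓
(B) alone accounts for all the evidence.

B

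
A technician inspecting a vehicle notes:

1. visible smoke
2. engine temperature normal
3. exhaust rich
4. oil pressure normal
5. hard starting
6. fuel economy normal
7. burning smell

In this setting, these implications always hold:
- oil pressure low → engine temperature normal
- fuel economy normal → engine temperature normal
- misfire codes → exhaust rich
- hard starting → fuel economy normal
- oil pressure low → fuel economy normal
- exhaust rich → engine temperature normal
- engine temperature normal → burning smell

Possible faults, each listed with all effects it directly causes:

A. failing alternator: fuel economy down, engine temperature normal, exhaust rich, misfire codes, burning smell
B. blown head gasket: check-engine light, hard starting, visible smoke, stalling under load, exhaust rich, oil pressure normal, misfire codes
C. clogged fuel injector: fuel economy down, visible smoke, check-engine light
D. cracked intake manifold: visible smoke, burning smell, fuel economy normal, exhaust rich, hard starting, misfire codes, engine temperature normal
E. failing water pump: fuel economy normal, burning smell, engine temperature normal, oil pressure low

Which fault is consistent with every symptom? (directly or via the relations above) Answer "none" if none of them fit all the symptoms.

Checking each candidate against the observations:
(A) failing alternator — visible smoke miss; engine temperature normal match; exhaust rich match; oil pressure normal miss; hard starting miss; fuel economy normal miss; burning smell match
(B) blown head gasket — accounts for every observation (engine temperature normal by exhaust rich → engine temperature normal)
(C) clogged fuel injector — fails on engine temperature normal, exhaust rich, oil pressure normal, hard starting, fuel economy normal, burning smell (predicts fuel economy down, not fuel economy normal)
(D) cracked intake manifold — visible smoke match; engine temperature normal match; exhaust rich match; oil pressure normal miss; hard starting match; fuel economy normal match; burning smell match
(E) failing water pump — visible smoke miss; engine temperature normal match; exhaust rich miss; oil pressure normal miss; hard starting miss; fuel economy normal match; burning smell match
(B) is the only candidate with no mismatches.

B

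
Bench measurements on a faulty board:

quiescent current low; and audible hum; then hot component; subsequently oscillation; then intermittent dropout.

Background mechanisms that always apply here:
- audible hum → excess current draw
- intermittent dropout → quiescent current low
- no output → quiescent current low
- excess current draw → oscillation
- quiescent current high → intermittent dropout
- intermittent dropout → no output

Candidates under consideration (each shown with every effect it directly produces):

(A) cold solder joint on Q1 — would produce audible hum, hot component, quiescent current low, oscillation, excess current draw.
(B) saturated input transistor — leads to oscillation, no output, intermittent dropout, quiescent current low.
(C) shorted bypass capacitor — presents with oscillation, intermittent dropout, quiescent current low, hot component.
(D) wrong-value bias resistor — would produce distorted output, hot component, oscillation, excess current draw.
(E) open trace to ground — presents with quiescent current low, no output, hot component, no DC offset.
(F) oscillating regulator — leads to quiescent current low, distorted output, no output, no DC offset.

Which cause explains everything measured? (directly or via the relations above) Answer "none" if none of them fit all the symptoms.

Checking each candidate against the observations:
(A) cold solder joint on Q1 — does not account for intermittent dropout
(B) saturated input transistor — quiescent current low ✓; audible hum ✗; hot component ✗; oscillation ✓; intermittent dropout ✓
(C) shorted bypass capacitor — does not account for audible hum
(D) wrong-value bias resistor — quiescent current low ✗; audible hum ✗; hot component ✓; oscillation ✓; intermittent dropout ✗
(E) open trace to ground — does not account for audible hum, oscillation, intermittent dropout
(F) oscillating regulator — quiescent current low ✓; audible hum ✗; hot component ✗; oscillation ✗; intermittent dropout ✗
None of the listed candidates fits everything.

none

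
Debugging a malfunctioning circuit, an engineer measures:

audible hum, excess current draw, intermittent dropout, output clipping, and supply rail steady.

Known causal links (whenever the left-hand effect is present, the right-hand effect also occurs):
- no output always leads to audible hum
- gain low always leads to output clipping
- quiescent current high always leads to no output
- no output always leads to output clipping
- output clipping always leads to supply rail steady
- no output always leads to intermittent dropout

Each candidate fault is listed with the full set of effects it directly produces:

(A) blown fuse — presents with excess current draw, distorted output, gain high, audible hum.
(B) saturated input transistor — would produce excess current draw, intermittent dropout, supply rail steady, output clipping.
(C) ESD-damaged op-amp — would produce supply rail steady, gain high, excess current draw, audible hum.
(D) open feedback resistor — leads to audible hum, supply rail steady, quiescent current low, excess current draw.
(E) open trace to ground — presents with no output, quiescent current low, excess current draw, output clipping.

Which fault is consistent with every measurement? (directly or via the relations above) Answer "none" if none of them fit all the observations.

E

For each candidate, compare predicted effects to what was observed:
(A) blown fuse — does not account for intermittent dropout, output clipping, supply rail steady
(B) saturated input transistor — does not account for audible hum
(C) ESD-damaged op-amp — audible hum match; excess current draw match; intermittent dropout miss; output clipping miss; supply rail steady match
(D) open feedback resistor — does not account for intermittent dropout, output clipping
(E) open trace to ground — accounts for every observation (audible hum via no output → audible hum)
(E) alone accounts for all the evidence.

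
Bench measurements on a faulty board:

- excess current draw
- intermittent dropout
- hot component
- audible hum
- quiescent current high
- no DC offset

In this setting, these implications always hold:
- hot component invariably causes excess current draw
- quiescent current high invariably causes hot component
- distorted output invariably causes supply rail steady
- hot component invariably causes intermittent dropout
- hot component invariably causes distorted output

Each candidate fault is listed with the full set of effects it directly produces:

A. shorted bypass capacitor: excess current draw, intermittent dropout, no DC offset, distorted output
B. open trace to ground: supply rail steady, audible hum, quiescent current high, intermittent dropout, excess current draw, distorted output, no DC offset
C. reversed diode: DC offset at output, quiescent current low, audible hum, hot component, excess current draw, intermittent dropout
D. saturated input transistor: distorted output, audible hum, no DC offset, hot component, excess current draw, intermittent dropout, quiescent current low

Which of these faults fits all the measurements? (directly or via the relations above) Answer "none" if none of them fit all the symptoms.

Checking each candidate against the observations:
(A) shorted bypass capacitor — excess current draw +; intermittent dropout +; hot component -; audible hum -; quiescent current high -; no DC offset +
(B) open trace to ground — excess current draw +; intermittent dropout +; hot component + (by quiescent current high → hot component); audible hum +; quiescent current high +; no DC offset +
(C) reversed diode — excess current draw +; intermittent dropout +; hot component +; audible hum +; quiescent current high -; no DC offset -
(D) saturated input transistor — excess current draw +; intermittent dropout +; hot component +; audible hum +; quiescent current high -; no DC offset +
(B) alone accounts for all the evidence.

B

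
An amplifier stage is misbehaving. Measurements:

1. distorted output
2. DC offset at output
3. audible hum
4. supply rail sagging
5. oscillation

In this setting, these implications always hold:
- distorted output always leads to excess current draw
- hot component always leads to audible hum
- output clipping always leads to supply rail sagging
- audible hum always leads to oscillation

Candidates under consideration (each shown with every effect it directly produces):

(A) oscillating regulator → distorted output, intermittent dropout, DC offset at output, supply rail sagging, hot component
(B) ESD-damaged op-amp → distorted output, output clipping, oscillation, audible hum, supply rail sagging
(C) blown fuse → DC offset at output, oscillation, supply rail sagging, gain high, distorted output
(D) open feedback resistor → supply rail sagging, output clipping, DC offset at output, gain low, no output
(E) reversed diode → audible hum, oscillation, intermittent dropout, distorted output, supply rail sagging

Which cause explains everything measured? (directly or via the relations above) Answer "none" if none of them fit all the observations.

For each candidate, compare predicted effects to what was observed:
(A) oscillating regulator — distorted output match; DC offset at output match; audible hum match (through hot component → audible hum); supply rail sagging match; oscillation match (through hot component → audible hum → oscillation)
(B) ESD-damaged op-amp — distorted output match; DC offset at output miss; audible hum match; supply rail sagging match; oscillation match
(C) blown fuse — distorted output match; DC offset at output match; audible hum miss; supply rail sagging match; oscillation match
(D) open feedback resistor — does not account for distorted output, audible hum, oscillation
(E) reversed diode — does not account for DC offset at output
Only (A) is consistent with every observation.

A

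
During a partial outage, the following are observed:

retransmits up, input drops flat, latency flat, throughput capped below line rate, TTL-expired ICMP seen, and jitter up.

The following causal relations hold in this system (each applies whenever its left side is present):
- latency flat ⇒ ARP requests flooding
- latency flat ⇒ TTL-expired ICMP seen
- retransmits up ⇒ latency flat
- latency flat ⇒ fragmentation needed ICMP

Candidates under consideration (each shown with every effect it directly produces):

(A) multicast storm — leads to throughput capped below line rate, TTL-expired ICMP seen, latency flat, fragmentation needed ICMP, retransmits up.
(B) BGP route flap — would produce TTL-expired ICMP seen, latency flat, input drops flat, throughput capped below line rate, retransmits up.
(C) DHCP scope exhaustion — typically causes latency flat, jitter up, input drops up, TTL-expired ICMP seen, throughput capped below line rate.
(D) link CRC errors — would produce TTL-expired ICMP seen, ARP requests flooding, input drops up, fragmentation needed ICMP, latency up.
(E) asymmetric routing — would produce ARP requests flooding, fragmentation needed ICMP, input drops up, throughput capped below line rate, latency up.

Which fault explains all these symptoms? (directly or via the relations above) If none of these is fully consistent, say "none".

For each candidate, compare predicted effects to what was observed:
(A) multicast storm — does not account for input drops flat, jitter up
(B) BGP route flap — does not account for jitter up
(C) DHCP scope exhaustion — fails on retransmits up, input drops flat (predicts input drops up, not input drops flat)
(D) link CRC errors — retransmits up -; input drops flat -; latency flat -; throughput capped below line rate -; TTL-expired ICMP seen +; jitter up -
(E) asymmetric routing — retransmits up -; input drops flat -; latency flat -; throughput capped below line rate +; TTL-expired ICMP seen -; jitter up -
No candidate is consistent with all observations.

none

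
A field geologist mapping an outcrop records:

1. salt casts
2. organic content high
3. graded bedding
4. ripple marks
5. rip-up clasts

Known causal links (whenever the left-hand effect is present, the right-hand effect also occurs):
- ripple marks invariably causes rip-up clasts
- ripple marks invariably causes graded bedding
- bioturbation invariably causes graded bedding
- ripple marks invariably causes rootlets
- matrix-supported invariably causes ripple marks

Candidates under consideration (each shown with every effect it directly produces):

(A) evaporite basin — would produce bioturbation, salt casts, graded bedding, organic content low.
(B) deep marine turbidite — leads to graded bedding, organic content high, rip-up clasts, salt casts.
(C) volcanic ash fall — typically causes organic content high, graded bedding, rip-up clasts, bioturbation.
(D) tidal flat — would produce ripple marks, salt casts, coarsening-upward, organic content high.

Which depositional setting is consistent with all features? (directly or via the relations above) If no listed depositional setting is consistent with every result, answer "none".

D

Per-candidate check:
(A) evaporite basin — fails on organic content high, ripple marks, rip-up clasts (predicts organic content low, not organic content high)
(B) deep marine turbidite — does not account for ripple marks
(C) volcanic ash fall — does not account for salt casts, ripple marks
(D) tidal flat — salt casts +; organic content high +; graded bedding + (via ripple marks → graded bedding); ripple marks +; rip-up clasts + (via ripple marks → rip-up clasts)
(D) alone accounts for all the evidence.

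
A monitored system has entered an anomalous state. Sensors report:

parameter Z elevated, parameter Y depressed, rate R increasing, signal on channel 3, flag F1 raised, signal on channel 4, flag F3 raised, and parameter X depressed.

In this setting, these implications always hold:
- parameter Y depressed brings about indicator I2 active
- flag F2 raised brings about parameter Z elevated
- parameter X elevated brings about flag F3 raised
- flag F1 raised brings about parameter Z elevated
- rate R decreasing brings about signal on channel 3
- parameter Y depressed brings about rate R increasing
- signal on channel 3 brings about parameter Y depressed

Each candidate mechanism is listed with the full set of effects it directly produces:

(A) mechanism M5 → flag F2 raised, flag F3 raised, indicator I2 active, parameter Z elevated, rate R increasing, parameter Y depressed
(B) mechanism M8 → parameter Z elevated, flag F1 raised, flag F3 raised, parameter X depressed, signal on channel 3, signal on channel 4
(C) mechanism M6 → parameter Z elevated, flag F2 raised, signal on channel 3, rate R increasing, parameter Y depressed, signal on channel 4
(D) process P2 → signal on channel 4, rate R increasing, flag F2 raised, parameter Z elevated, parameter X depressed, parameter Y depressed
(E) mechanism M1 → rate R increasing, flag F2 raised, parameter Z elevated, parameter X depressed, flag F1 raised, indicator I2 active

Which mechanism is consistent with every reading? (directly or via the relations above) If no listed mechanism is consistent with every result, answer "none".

B

Testing each hypothesis:
(A) mechanism M5 — parameter Z elevated match; parameter Y depressed match; rate R increasing match; signal on channel 3 miss; flag F1 raised miss; signal on channel 4 miss; flag F3 raised match; parameter X depressed miss
(B) mechanism M8 — parameter Z elevated match; parameter Y depressed match (by signal on channel 3 → parameter Y depressed); rate R increasing match (by signal on channel 3 → parameter Y depressed → rate R increasing); signal on channel 3 match; flag F1 raised match; signal on channel 4 match; flag F3 raised match; parameter X depressed match
(C) mechanism M6 — parameter Z elevated match; parameter Y depressed match; rate R increasing match; signal on channel 3 match; flag F1 raised miss; signal on channel 4 match; flag F3 raised miss; parameter X depressed miss
(D) process P2 — does not account for signal on channel 3, flag F1 raised, flag F3 raised
(E) mechanism M1 — does not account for parameter Y depressed, signal on channel 3, signal on channel 4, flag F3 raised
(B) is the only candidate with no mismatches.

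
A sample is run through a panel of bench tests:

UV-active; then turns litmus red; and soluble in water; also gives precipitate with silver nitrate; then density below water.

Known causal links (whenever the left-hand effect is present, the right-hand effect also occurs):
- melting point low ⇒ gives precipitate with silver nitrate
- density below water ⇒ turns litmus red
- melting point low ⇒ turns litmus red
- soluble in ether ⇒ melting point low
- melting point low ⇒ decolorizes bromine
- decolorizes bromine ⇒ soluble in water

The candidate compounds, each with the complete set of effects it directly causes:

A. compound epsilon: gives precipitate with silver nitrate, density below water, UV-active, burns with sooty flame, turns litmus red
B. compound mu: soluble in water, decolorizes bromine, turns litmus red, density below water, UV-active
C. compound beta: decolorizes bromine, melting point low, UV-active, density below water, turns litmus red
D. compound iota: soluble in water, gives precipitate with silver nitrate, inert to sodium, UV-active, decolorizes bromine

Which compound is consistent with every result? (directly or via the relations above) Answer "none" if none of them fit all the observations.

For each candidate, compare predicted effects to what was observed:
(A) compound epsilon — does not account for soluble in water
(B) compound mu — UV-active yes; turns litmus red yes; soluble in water yes; gives precipitate with silver nitrate NO; density below water yes
(C) compound beta — accounts for every observation (soluble in water through decolorizes bromine → soluble in water)
(D) compound iota — UV-active yes; turns litmus red NO; soluble in water yes; gives precipitate with silver nitrate yes; density below water NO
(C) alone accounts for all the evidence.

C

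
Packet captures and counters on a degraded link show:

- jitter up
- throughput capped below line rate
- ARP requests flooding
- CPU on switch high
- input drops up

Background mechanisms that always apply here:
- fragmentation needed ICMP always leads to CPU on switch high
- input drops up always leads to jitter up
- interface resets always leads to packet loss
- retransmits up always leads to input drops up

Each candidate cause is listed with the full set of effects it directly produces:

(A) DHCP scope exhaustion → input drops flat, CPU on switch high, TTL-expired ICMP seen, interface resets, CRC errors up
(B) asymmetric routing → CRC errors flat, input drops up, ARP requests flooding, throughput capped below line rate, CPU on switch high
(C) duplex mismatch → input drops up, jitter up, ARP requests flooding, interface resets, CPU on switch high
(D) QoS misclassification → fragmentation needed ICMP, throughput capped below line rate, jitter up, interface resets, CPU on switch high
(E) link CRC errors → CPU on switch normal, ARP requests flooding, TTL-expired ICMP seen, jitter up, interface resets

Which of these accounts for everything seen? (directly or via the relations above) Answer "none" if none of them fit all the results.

B

For each candidate, compare predicted effects to what was observed:
(A) DHCP scope exhaustion — fails on jitter up, throughput capped below line rate, ARP requests flooding, input drops up (predicts input drops flat, not input drops up)
(B) asymmetric routing — accounts for every observation (jitter up by input drops up → jitter up)
(C) duplex mismatch — does not account for throughput capped below line rate
(D) QoS misclassification — jitter up +; throughput capped below line rate +; ARP requests flooding -; CPU on switch high +; input drops up -
(E) link CRC errors — fails on throughput capped below line rate, CPU on switch high, input drops up (predicts CPU on switch normal, not CPU on switch high)
(B) is the only candidate with no mismatches.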